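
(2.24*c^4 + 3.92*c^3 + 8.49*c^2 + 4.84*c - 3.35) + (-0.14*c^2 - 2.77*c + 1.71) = 2.24*c^4 + 3.92*c^3 + 8.35*c^2 + 2.07*c - 1.64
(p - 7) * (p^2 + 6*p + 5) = p^3 - p^2 - 37*p - 35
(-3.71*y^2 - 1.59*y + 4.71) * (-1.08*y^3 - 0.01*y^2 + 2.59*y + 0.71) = 4.0068*y^5 + 1.7543*y^4 - 14.6798*y^3 - 6.7993*y^2 + 11.07*y + 3.3441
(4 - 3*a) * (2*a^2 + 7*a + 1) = -6*a^3 - 13*a^2 + 25*a + 4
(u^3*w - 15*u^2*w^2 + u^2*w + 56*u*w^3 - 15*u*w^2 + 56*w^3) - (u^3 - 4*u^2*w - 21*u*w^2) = u^3*w - u^3 - 15*u^2*w^2 + 5*u^2*w + 56*u*w^3 + 6*u*w^2 + 56*w^3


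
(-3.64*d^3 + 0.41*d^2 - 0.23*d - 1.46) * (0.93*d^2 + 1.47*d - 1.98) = -3.3852*d^5 - 4.9695*d^4 + 7.596*d^3 - 2.5077*d^2 - 1.6908*d + 2.8908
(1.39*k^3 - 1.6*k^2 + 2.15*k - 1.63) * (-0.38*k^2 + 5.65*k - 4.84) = -0.5282*k^5 + 8.4615*k^4 - 16.5846*k^3 + 20.5109*k^2 - 19.6155*k + 7.8892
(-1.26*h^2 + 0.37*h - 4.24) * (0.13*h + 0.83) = -0.1638*h^3 - 0.9977*h^2 - 0.2441*h - 3.5192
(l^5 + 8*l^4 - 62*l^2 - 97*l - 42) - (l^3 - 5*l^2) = l^5 + 8*l^4 - l^3 - 57*l^2 - 97*l - 42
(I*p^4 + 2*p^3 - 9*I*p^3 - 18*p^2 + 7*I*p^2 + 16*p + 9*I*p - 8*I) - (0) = I*p^4 + 2*p^3 - 9*I*p^3 - 18*p^2 + 7*I*p^2 + 16*p + 9*I*p - 8*I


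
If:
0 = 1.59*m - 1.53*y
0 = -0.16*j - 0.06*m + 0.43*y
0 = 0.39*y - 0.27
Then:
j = 1.61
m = 0.67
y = 0.69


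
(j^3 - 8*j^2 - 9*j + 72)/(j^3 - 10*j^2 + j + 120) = (j - 3)/(j - 5)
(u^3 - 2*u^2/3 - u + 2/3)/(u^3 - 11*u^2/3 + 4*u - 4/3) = (u + 1)/(u - 2)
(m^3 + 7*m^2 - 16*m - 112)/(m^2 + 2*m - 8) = (m^2 + 3*m - 28)/(m - 2)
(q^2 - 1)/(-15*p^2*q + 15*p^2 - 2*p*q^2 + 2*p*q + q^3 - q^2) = (-q - 1)/(15*p^2 + 2*p*q - q^2)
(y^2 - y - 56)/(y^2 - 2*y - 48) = (y + 7)/(y + 6)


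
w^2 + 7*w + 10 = (w + 2)*(w + 5)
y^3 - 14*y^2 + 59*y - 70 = (y - 7)*(y - 5)*(y - 2)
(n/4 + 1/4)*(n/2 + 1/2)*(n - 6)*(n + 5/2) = n^4/8 - 3*n^3/16 - 21*n^2/8 - 67*n/16 - 15/8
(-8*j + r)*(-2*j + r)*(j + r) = 16*j^3 + 6*j^2*r - 9*j*r^2 + r^3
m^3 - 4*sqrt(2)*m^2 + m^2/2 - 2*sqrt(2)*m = m*(m + 1/2)*(m - 4*sqrt(2))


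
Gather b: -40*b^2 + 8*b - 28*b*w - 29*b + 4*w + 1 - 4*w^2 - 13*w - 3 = -40*b^2 + b*(-28*w - 21) - 4*w^2 - 9*w - 2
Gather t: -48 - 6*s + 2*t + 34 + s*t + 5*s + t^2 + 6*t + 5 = -s + t^2 + t*(s + 8) - 9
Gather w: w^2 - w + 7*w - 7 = w^2 + 6*w - 7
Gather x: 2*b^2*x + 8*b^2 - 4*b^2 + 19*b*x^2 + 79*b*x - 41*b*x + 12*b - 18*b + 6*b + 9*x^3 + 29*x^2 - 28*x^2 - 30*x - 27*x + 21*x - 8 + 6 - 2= 4*b^2 + 9*x^3 + x^2*(19*b + 1) + x*(2*b^2 + 38*b - 36) - 4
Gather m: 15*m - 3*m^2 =-3*m^2 + 15*m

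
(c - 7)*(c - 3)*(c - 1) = c^3 - 11*c^2 + 31*c - 21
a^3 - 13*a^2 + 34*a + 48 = (a - 8)*(a - 6)*(a + 1)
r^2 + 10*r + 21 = (r + 3)*(r + 7)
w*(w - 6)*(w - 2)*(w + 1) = w^4 - 7*w^3 + 4*w^2 + 12*w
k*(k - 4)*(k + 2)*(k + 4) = k^4 + 2*k^3 - 16*k^2 - 32*k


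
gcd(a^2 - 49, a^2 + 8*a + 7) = a + 7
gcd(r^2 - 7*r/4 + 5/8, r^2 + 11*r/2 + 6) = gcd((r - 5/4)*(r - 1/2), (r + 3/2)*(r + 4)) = 1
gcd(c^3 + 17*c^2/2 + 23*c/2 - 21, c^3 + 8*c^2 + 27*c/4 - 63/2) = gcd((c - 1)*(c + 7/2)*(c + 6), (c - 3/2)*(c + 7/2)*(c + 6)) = c^2 + 19*c/2 + 21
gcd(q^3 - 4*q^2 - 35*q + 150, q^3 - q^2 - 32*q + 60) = q^2 + q - 30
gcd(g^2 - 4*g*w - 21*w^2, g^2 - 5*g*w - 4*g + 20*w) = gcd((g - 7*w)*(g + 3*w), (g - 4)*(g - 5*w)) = 1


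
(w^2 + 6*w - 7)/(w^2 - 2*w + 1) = (w + 7)/(w - 1)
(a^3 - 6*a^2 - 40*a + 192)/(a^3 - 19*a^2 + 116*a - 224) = (a + 6)/(a - 7)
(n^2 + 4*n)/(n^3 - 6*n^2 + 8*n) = (n + 4)/(n^2 - 6*n + 8)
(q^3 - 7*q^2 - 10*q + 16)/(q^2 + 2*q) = q - 9 + 8/q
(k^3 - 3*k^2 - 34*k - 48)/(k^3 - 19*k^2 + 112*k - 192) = (k^2 + 5*k + 6)/(k^2 - 11*k + 24)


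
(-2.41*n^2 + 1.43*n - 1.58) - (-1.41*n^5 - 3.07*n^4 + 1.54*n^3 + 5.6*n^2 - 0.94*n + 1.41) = 1.41*n^5 + 3.07*n^4 - 1.54*n^3 - 8.01*n^2 + 2.37*n - 2.99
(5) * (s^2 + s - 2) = 5*s^2 + 5*s - 10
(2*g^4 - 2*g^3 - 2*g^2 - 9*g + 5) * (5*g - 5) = 10*g^5 - 20*g^4 - 35*g^2 + 70*g - 25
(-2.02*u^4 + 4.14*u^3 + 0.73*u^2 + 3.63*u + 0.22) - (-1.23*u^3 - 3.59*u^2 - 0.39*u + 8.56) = -2.02*u^4 + 5.37*u^3 + 4.32*u^2 + 4.02*u - 8.34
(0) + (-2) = -2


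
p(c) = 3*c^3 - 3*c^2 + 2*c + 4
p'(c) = 9*c^2 - 6*c + 2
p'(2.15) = 30.70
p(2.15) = 24.25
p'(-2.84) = 91.63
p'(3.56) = 94.70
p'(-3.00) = 101.00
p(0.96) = 5.81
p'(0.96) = 4.53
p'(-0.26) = 4.17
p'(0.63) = 1.79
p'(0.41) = 1.05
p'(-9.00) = 785.00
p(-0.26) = 3.22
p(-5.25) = -523.30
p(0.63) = 4.82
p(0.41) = 4.52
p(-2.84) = -94.60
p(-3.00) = -110.00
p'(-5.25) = 281.56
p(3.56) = 108.45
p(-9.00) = -2444.00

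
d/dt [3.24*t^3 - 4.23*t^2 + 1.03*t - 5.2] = 9.72*t^2 - 8.46*t + 1.03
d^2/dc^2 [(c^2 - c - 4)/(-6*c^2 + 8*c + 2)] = (-3*c^3 + 99*c^2 - 135*c + 71)/(27*c^6 - 108*c^5 + 117*c^4 + 8*c^3 - 39*c^2 - 12*c - 1)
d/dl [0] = 0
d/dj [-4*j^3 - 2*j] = -12*j^2 - 2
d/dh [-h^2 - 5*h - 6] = -2*h - 5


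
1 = 1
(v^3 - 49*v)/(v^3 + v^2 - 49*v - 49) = v/(v + 1)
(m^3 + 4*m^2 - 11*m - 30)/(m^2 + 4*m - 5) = (m^2 - m - 6)/(m - 1)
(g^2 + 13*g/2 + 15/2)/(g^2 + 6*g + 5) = (g + 3/2)/(g + 1)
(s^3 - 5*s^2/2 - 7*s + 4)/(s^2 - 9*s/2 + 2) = s + 2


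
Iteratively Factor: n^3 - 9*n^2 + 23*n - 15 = (n - 1)*(n^2 - 8*n + 15) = (n - 3)*(n - 1)*(n - 5)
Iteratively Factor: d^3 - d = (d + 1)*(d^2 - d) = d*(d + 1)*(d - 1)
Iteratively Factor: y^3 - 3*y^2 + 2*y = (y)*(y^2 - 3*y + 2) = y*(y - 2)*(y - 1)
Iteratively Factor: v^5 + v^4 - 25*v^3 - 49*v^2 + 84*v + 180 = (v + 3)*(v^4 - 2*v^3 - 19*v^2 + 8*v + 60) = (v - 5)*(v + 3)*(v^3 + 3*v^2 - 4*v - 12) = (v - 5)*(v + 2)*(v + 3)*(v^2 + v - 6) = (v - 5)*(v + 2)*(v + 3)^2*(v - 2)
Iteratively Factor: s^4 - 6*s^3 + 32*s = (s - 4)*(s^3 - 2*s^2 - 8*s) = (s - 4)^2*(s^2 + 2*s) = (s - 4)^2*(s + 2)*(s)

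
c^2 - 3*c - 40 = (c - 8)*(c + 5)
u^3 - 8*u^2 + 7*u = u*(u - 7)*(u - 1)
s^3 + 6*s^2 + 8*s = s*(s + 2)*(s + 4)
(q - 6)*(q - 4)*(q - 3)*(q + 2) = q^4 - 11*q^3 + 28*q^2 + 36*q - 144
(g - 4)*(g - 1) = g^2 - 5*g + 4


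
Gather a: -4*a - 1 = -4*a - 1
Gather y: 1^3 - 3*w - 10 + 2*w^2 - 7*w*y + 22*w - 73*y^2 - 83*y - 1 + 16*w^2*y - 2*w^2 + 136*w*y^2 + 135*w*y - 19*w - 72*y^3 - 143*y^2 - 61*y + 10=-72*y^3 + y^2*(136*w - 216) + y*(16*w^2 + 128*w - 144)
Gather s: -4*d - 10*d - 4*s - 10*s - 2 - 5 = -14*d - 14*s - 7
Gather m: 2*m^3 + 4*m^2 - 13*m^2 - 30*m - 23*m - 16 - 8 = 2*m^3 - 9*m^2 - 53*m - 24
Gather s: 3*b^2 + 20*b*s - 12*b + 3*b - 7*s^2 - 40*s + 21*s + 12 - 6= 3*b^2 - 9*b - 7*s^2 + s*(20*b - 19) + 6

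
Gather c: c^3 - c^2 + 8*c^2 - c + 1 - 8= c^3 + 7*c^2 - c - 7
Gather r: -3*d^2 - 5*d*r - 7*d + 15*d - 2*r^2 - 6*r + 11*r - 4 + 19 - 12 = -3*d^2 + 8*d - 2*r^2 + r*(5 - 5*d) + 3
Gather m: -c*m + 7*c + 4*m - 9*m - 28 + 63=7*c + m*(-c - 5) + 35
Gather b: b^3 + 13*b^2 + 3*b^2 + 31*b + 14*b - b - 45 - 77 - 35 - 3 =b^3 + 16*b^2 + 44*b - 160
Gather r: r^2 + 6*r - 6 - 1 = r^2 + 6*r - 7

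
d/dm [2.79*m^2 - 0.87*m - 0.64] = 5.58*m - 0.87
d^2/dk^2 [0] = 0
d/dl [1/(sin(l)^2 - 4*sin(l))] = 2*(2 - sin(l))*cos(l)/((sin(l) - 4)^2*sin(l)^2)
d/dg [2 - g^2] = -2*g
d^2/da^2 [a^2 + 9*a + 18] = 2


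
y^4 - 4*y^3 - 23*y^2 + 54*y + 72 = (y - 6)*(y - 3)*(y + 1)*(y + 4)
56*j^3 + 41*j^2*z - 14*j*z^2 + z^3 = (-8*j + z)*(-7*j + z)*(j + z)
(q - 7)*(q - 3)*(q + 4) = q^3 - 6*q^2 - 19*q + 84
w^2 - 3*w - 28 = (w - 7)*(w + 4)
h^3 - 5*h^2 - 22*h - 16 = (h - 8)*(h + 1)*(h + 2)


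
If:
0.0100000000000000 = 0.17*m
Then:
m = 0.06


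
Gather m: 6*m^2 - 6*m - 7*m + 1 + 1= 6*m^2 - 13*m + 2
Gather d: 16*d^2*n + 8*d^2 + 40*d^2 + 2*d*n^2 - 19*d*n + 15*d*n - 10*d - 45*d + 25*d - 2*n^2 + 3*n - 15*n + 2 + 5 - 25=d^2*(16*n + 48) + d*(2*n^2 - 4*n - 30) - 2*n^2 - 12*n - 18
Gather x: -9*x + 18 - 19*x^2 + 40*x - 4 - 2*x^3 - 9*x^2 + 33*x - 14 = -2*x^3 - 28*x^2 + 64*x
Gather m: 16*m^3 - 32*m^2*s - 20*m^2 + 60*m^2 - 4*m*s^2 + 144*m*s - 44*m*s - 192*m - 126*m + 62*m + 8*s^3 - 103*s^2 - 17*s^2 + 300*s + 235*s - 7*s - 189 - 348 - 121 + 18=16*m^3 + m^2*(40 - 32*s) + m*(-4*s^2 + 100*s - 256) + 8*s^3 - 120*s^2 + 528*s - 640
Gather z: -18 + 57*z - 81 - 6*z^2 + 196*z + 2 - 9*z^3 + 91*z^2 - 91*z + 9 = -9*z^3 + 85*z^2 + 162*z - 88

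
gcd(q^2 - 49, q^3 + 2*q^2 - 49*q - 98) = q^2 - 49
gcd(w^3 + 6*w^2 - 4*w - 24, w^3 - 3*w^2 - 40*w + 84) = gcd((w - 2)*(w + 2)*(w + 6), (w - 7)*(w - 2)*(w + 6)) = w^2 + 4*w - 12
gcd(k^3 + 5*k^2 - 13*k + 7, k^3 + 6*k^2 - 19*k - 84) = k + 7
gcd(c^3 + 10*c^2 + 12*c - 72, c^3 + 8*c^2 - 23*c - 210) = c + 6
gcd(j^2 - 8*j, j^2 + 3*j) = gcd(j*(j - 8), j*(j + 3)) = j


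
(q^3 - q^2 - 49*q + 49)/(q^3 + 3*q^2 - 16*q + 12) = (q^2 - 49)/(q^2 + 4*q - 12)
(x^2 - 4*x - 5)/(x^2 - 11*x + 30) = (x + 1)/(x - 6)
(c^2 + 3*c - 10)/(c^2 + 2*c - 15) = (c - 2)/(c - 3)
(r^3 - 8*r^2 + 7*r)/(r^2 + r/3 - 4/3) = 3*r*(r - 7)/(3*r + 4)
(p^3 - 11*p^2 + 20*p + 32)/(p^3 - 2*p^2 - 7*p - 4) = (p - 8)/(p + 1)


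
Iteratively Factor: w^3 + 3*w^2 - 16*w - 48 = (w + 4)*(w^2 - w - 12) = (w + 3)*(w + 4)*(w - 4)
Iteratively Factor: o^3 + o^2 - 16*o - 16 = (o + 1)*(o^2 - 16) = (o - 4)*(o + 1)*(o + 4)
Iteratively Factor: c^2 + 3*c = (c)*(c + 3)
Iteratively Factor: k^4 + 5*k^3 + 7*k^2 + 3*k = (k + 1)*(k^3 + 4*k^2 + 3*k) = k*(k + 1)*(k^2 + 4*k + 3) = k*(k + 1)*(k + 3)*(k + 1)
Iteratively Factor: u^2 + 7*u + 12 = (u + 4)*(u + 3)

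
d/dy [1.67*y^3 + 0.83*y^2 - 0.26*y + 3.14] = 5.01*y^2 + 1.66*y - 0.26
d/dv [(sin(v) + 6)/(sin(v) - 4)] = -10*cos(v)/(sin(v) - 4)^2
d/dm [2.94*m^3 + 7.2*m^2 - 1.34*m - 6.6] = 8.82*m^2 + 14.4*m - 1.34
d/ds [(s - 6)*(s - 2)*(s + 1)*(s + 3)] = 4*s^3 - 12*s^2 - 34*s + 24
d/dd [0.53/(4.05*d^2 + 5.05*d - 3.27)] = (-4.293*d - 2.6765)/(4.05*d^2 + 5.05*d - 3.27)^2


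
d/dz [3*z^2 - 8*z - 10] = 6*z - 8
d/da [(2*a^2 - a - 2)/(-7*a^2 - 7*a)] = (-3*a^2 - 4*a - 2)/(7*a^2*(a^2 + 2*a + 1))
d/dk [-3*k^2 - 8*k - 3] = -6*k - 8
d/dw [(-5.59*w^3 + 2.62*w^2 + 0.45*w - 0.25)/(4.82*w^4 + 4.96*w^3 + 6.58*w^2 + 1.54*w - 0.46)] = (26.9438*w^6 - 25.2568*w^5 - 56.2844*w^4 - 16.8612*w^3 + 12.508*w^2 + 0.8796*w + 0.178)/(23.2324*w^8 + 47.8144*w^7 + 88.0328*w^6 + 80.1192*w^5 + 54.1388*w^4 + 15.7032*w^3 - 3.682*w^2 - 1.4168*w + 0.2116)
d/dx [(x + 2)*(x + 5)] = 2*x + 7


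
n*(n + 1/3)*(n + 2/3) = n^3 + n^2 + 2*n/9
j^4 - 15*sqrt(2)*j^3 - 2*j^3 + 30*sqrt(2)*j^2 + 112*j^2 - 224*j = j*(j - 2)*(j - 8*sqrt(2))*(j - 7*sqrt(2))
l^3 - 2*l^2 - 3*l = l*(l - 3)*(l + 1)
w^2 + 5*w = w*(w + 5)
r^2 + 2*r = r*(r + 2)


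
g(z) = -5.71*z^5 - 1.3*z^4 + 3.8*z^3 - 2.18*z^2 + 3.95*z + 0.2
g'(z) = -28.55*z^4 - 5.2*z^3 + 11.4*z^2 - 4.36*z + 3.95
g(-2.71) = 662.35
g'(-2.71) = -1336.89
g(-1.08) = -4.77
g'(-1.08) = -10.34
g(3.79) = -4542.61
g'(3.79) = -6022.56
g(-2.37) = 313.94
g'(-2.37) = -753.20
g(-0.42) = -2.09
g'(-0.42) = 7.29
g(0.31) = 1.30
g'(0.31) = 3.28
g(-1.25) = -1.31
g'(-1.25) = -32.33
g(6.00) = -45319.54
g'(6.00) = -37735.81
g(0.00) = 0.20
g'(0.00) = 3.95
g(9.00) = -343069.72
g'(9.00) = -190219.24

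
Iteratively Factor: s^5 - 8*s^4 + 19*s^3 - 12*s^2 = (s)*(s^4 - 8*s^3 + 19*s^2 - 12*s) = s*(s - 3)*(s^3 - 5*s^2 + 4*s) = s^2*(s - 3)*(s^2 - 5*s + 4) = s^2*(s - 3)*(s - 1)*(s - 4)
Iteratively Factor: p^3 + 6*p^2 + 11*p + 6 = (p + 2)*(p^2 + 4*p + 3) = (p + 2)*(p + 3)*(p + 1)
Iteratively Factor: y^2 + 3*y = (y + 3)*(y)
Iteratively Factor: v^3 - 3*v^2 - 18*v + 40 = (v - 5)*(v^2 + 2*v - 8) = (v - 5)*(v - 2)*(v + 4)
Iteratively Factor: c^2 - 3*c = (c - 3)*(c)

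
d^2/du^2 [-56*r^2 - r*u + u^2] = 2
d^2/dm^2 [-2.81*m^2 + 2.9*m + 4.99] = -5.62000000000000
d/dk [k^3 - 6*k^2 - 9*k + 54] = 3*k^2 - 12*k - 9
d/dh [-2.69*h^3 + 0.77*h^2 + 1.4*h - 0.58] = -8.07*h^2 + 1.54*h + 1.4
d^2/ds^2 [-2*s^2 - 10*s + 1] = -4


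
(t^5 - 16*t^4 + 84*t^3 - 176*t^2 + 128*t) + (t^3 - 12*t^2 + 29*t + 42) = t^5 - 16*t^4 + 85*t^3 - 188*t^2 + 157*t + 42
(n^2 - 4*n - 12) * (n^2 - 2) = n^4 - 4*n^3 - 14*n^2 + 8*n + 24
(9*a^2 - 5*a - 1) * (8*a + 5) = 72*a^3 + 5*a^2 - 33*a - 5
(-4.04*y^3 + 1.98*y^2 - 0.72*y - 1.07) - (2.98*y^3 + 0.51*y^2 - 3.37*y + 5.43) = -7.02*y^3 + 1.47*y^2 + 2.65*y - 6.5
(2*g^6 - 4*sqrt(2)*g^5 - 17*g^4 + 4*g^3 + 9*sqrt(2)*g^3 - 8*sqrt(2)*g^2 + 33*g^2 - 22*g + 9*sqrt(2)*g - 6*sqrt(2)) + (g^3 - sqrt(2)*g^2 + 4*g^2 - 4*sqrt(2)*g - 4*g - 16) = 2*g^6 - 4*sqrt(2)*g^5 - 17*g^4 + 5*g^3 + 9*sqrt(2)*g^3 - 9*sqrt(2)*g^2 + 37*g^2 - 26*g + 5*sqrt(2)*g - 16 - 6*sqrt(2)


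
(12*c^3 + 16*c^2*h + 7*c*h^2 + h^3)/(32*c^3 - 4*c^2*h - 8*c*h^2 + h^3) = (6*c^2 + 5*c*h + h^2)/(16*c^2 - 10*c*h + h^2)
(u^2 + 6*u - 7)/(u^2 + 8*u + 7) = (u - 1)/(u + 1)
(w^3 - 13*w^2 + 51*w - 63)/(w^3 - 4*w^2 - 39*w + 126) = (w - 3)/(w + 6)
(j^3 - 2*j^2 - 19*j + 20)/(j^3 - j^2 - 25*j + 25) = (j + 4)/(j + 5)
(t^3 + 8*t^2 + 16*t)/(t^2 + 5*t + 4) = t*(t + 4)/(t + 1)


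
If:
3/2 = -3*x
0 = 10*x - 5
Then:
No Solution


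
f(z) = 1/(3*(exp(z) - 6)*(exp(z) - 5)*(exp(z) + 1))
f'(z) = -exp(z)/(3*(exp(z) - 6)*(exp(z) - 5)*(exp(z) + 1)^2) - exp(z)/(3*(exp(z) - 6)*(exp(z) - 5)^2*(exp(z) + 1)) - exp(z)/(3*(exp(z) - 6)^2*(exp(z) - 5)*(exp(z) + 1)) = -((exp(z) - 6)*(exp(z) - 5) + (exp(z) - 6)*(exp(z) + 1) + (exp(z) - 5)*(exp(z) + 1))/(12*(exp(z) - 6)^2*(exp(z) - 5)^2*cosh(z/2)^2)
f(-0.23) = 0.01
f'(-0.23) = -0.00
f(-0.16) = 0.01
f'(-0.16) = -0.00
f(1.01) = 0.01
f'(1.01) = 0.02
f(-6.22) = 0.01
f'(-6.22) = -0.00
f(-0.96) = 0.01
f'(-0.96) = -0.00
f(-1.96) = 0.01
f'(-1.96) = -0.00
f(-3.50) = 0.01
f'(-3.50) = -0.00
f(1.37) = 0.03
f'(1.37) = 0.15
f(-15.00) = 0.01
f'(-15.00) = 0.00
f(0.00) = 0.01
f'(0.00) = 0.00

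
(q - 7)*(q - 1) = q^2 - 8*q + 7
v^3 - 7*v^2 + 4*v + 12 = (v - 6)*(v - 2)*(v + 1)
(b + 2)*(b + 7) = b^2 + 9*b + 14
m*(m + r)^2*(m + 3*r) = m^4 + 5*m^3*r + 7*m^2*r^2 + 3*m*r^3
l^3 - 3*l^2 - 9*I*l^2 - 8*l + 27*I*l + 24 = (l - 3)*(l - 8*I)*(l - I)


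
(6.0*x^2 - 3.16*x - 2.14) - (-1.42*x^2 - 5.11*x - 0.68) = 7.42*x^2 + 1.95*x - 1.46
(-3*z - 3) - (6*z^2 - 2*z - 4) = -6*z^2 - z + 1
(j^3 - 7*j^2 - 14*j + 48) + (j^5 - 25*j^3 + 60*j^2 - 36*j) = j^5 - 24*j^3 + 53*j^2 - 50*j + 48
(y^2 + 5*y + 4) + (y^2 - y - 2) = 2*y^2 + 4*y + 2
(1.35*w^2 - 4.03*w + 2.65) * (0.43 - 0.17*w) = -0.2295*w^3 + 1.2656*w^2 - 2.1834*w + 1.1395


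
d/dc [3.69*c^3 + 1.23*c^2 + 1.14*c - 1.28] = 11.07*c^2 + 2.46*c + 1.14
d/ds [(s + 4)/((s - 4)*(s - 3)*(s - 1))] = 2*(-s^3 - 2*s^2 + 32*s - 44)/(s^6 - 16*s^5 + 102*s^4 - 328*s^3 + 553*s^2 - 456*s + 144)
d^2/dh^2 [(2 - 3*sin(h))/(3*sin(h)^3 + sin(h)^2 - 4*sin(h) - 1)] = (108*sin(h)^7 - 135*sin(h)^6 - 81*sin(h)^5 + 331*sin(h)^4 + 6*sin(h)^3 - 292*sin(h)^2 - 19*sin(h) + 92)/(3*sin(h)^3 + sin(h)^2 - 4*sin(h) - 1)^3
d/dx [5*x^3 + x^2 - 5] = x*(15*x + 2)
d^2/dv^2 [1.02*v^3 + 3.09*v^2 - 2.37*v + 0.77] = 6.12*v + 6.18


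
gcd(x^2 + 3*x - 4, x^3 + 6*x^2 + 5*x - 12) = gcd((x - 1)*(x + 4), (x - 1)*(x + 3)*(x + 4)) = x^2 + 3*x - 4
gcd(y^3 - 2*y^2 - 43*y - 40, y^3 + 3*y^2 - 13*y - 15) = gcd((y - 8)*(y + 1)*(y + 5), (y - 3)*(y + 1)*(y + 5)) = y^2 + 6*y + 5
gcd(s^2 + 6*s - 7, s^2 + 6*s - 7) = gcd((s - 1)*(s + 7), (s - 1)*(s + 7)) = s^2 + 6*s - 7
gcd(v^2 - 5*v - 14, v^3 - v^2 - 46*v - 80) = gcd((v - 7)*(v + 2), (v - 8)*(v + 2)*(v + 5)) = v + 2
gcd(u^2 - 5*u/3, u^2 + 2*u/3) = u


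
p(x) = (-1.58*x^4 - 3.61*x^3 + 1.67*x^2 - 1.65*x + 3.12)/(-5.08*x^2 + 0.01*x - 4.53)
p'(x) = (10.16*x - 0.01)*(-1.58*x^4 - 3.61*x^3 + 1.67*x^2 - 1.65*x + 3.12)/(-5.08*x^2 + 0.01*x - 4.53)^2 + (-6.32*x^3 - 10.83*x^2 + 3.34*x - 1.65)/(-5.08*x^2 + 0.01*x - 4.53) = (16.0528*x^5 + 18.2914*x^4 + 28.5574*x^3 + 40.6946*x^2 + 16.569*x + 7.4433)/(25.8064*x^4 - 0.1016*x^3 + 46.0249*x^2 - 0.0906*x + 20.5209)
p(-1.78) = -0.77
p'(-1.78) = -0.37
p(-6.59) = 8.26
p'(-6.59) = -3.38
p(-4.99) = 3.65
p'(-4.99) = -2.38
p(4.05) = 7.30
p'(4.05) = 3.25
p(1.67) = 1.29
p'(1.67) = 1.81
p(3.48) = 5.55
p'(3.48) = 2.90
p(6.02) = 14.90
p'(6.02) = 4.46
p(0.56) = -0.32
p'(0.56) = 0.99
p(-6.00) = 6.37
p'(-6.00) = -3.01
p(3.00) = 4.23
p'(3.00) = 2.61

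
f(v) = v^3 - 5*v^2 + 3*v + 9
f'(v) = 3*v^2 - 10*v + 3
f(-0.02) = 8.94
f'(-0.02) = 3.20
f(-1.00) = 0.00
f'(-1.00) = 16.00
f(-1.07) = -1.16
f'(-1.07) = 17.13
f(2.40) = 1.22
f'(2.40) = -3.72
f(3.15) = 0.09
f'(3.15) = 1.27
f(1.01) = 7.96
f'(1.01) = -4.04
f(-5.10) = -269.00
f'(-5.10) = 132.03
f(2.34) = 1.45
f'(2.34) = -3.97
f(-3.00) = -72.00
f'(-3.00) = 60.00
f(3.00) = 0.00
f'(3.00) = 0.00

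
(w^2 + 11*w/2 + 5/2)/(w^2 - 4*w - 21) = (2*w^2 + 11*w + 5)/(2*(w^2 - 4*w - 21))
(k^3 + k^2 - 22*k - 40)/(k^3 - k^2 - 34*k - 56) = (k - 5)/(k - 7)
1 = 1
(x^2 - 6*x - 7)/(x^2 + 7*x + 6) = (x - 7)/(x + 6)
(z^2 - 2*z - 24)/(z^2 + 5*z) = (z^2 - 2*z - 24)/(z*(z + 5))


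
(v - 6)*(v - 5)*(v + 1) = v^3 - 10*v^2 + 19*v + 30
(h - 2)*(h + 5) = h^2 + 3*h - 10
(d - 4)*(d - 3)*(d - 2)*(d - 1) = d^4 - 10*d^3 + 35*d^2 - 50*d + 24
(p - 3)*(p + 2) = p^2 - p - 6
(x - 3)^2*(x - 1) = x^3 - 7*x^2 + 15*x - 9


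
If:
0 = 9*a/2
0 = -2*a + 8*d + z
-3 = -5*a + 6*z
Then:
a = 0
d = 1/16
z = -1/2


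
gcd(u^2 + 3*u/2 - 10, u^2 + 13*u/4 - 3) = u + 4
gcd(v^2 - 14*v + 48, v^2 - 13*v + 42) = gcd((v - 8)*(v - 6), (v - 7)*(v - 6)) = v - 6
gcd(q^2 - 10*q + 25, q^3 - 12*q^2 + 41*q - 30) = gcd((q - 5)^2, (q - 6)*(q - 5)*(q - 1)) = q - 5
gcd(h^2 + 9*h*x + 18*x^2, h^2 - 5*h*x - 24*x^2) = h + 3*x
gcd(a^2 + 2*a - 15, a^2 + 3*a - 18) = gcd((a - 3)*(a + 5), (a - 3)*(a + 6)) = a - 3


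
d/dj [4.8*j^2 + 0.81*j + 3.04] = 9.6*j + 0.81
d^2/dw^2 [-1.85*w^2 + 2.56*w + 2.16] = -3.70000000000000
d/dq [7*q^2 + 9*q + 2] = 14*q + 9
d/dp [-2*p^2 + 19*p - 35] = 19 - 4*p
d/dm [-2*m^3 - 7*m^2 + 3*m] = -6*m^2 - 14*m + 3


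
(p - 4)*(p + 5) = p^2 + p - 20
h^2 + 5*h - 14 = (h - 2)*(h + 7)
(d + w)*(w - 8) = d*w - 8*d + w^2 - 8*w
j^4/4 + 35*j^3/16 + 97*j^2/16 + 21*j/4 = j*(j/4 + 1)*(j + 7/4)*(j + 3)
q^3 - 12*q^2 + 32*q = q*(q - 8)*(q - 4)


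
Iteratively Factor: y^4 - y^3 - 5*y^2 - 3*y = (y - 3)*(y^3 + 2*y^2 + y) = y*(y - 3)*(y^2 + 2*y + 1) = y*(y - 3)*(y + 1)*(y + 1)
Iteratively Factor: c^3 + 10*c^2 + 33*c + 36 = (c + 3)*(c^2 + 7*c + 12) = (c + 3)^2*(c + 4)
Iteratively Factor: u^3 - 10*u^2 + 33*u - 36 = (u - 4)*(u^2 - 6*u + 9) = (u - 4)*(u - 3)*(u - 3)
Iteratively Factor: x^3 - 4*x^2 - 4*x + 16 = (x - 2)*(x^2 - 2*x - 8) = (x - 2)*(x + 2)*(x - 4)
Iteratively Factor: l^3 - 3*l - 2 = (l + 1)*(l^2 - l - 2) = (l + 1)^2*(l - 2)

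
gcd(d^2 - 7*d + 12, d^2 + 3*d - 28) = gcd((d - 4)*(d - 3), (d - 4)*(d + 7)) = d - 4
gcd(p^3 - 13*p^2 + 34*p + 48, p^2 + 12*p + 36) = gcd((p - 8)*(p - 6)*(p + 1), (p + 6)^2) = 1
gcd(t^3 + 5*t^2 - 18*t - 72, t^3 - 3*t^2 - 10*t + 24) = t^2 - t - 12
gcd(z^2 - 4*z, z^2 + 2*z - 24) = z - 4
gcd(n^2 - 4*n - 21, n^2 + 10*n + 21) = n + 3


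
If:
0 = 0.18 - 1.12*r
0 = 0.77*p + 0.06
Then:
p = -0.08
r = 0.16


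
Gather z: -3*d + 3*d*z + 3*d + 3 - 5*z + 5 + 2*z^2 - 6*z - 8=2*z^2 + z*(3*d - 11)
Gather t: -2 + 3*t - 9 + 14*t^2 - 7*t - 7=14*t^2 - 4*t - 18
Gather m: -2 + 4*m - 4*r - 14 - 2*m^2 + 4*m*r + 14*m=-2*m^2 + m*(4*r + 18) - 4*r - 16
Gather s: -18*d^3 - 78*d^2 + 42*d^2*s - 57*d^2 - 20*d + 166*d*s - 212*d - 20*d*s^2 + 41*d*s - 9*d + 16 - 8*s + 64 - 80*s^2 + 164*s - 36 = -18*d^3 - 135*d^2 - 241*d + s^2*(-20*d - 80) + s*(42*d^2 + 207*d + 156) + 44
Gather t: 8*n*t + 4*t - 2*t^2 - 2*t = -2*t^2 + t*(8*n + 2)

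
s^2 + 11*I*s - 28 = (s + 4*I)*(s + 7*I)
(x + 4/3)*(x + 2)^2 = x^3 + 16*x^2/3 + 28*x/3 + 16/3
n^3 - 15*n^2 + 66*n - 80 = (n - 8)*(n - 5)*(n - 2)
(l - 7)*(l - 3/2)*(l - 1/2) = l^3 - 9*l^2 + 59*l/4 - 21/4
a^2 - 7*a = a*(a - 7)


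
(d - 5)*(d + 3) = d^2 - 2*d - 15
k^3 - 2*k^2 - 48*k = k*(k - 8)*(k + 6)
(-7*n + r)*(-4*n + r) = 28*n^2 - 11*n*r + r^2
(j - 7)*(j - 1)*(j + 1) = j^3 - 7*j^2 - j + 7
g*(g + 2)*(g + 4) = g^3 + 6*g^2 + 8*g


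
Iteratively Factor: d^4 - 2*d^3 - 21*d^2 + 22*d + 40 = (d + 4)*(d^3 - 6*d^2 + 3*d + 10) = (d - 5)*(d + 4)*(d^2 - d - 2) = (d - 5)*(d + 1)*(d + 4)*(d - 2)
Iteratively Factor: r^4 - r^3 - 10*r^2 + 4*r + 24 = (r - 2)*(r^3 + r^2 - 8*r - 12) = (r - 2)*(r + 2)*(r^2 - r - 6) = (r - 3)*(r - 2)*(r + 2)*(r + 2)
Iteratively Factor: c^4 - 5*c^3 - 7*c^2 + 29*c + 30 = (c - 3)*(c^3 - 2*c^2 - 13*c - 10) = (c - 3)*(c + 2)*(c^2 - 4*c - 5) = (c - 5)*(c - 3)*(c + 2)*(c + 1)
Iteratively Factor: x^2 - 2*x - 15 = (x - 5)*(x + 3)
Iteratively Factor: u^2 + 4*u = (u)*(u + 4)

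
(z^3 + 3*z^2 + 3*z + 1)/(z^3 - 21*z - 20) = (z^2 + 2*z + 1)/(z^2 - z - 20)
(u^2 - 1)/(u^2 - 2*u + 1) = (u + 1)/(u - 1)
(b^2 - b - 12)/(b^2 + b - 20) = (b + 3)/(b + 5)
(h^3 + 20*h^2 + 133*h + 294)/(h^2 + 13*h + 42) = h + 7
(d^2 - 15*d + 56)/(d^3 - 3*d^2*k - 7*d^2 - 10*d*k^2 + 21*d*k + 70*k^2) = (d - 8)/(d^2 - 3*d*k - 10*k^2)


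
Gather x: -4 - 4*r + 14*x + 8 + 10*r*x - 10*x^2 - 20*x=-4*r - 10*x^2 + x*(10*r - 6) + 4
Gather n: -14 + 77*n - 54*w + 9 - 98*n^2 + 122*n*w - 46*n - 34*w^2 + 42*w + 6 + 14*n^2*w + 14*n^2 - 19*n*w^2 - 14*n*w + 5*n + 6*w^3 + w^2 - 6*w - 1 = n^2*(14*w - 84) + n*(-19*w^2 + 108*w + 36) + 6*w^3 - 33*w^2 - 18*w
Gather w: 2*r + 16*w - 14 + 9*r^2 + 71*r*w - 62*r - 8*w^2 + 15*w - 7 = 9*r^2 - 60*r - 8*w^2 + w*(71*r + 31) - 21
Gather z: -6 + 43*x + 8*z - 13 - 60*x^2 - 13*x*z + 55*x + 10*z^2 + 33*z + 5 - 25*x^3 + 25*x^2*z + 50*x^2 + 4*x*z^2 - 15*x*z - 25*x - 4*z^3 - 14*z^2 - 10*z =-25*x^3 - 10*x^2 + 73*x - 4*z^3 + z^2*(4*x - 4) + z*(25*x^2 - 28*x + 31) - 14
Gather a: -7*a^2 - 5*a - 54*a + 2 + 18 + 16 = -7*a^2 - 59*a + 36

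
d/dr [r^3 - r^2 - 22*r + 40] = 3*r^2 - 2*r - 22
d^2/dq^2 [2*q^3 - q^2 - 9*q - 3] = 12*q - 2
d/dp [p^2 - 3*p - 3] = 2*p - 3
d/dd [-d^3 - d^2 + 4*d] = -3*d^2 - 2*d + 4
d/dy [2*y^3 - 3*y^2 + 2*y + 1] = 6*y^2 - 6*y + 2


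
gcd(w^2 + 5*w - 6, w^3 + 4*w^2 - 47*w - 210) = w + 6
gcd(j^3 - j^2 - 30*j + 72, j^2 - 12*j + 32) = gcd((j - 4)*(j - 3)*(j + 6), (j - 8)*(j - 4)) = j - 4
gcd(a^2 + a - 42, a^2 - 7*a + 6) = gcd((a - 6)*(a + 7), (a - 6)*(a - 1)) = a - 6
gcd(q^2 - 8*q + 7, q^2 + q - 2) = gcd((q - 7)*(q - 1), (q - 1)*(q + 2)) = q - 1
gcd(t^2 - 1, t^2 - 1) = t^2 - 1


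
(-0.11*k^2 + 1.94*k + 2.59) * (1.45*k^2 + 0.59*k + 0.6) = -0.1595*k^4 + 2.7481*k^3 + 4.8341*k^2 + 2.6921*k + 1.554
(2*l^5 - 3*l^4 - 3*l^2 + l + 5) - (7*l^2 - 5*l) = 2*l^5 - 3*l^4 - 10*l^2 + 6*l + 5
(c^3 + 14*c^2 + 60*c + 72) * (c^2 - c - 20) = c^5 + 13*c^4 + 26*c^3 - 268*c^2 - 1272*c - 1440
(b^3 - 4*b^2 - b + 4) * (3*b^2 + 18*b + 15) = 3*b^5 + 6*b^4 - 60*b^3 - 66*b^2 + 57*b + 60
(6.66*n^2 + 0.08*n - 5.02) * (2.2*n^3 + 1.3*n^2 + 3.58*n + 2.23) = 14.652*n^5 + 8.834*n^4 + 12.9028*n^3 + 8.6122*n^2 - 17.7932*n - 11.1946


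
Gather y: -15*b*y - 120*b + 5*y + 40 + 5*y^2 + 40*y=-120*b + 5*y^2 + y*(45 - 15*b) + 40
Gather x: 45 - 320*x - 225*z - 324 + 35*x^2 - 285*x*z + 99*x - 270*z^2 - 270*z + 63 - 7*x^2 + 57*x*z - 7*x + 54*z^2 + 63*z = 28*x^2 + x*(-228*z - 228) - 216*z^2 - 432*z - 216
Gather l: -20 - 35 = -55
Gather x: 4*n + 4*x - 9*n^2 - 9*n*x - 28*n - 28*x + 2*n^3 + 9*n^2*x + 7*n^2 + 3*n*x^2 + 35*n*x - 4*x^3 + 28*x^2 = 2*n^3 - 2*n^2 - 24*n - 4*x^3 + x^2*(3*n + 28) + x*(9*n^2 + 26*n - 24)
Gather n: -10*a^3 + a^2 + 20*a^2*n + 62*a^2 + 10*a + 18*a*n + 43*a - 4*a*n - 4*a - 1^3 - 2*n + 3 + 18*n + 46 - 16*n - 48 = -10*a^3 + 63*a^2 + 49*a + n*(20*a^2 + 14*a)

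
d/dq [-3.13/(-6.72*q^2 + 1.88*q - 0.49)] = (5.8844 - 42.0672*q)/(6.72*q^2 - 1.88*q + 0.49)^2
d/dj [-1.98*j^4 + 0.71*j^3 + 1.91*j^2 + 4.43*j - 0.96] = -7.92*j^3 + 2.13*j^2 + 3.82*j + 4.43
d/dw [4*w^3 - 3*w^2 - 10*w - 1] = 12*w^2 - 6*w - 10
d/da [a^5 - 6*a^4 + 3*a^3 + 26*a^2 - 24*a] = 5*a^4 - 24*a^3 + 9*a^2 + 52*a - 24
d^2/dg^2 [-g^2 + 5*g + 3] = -2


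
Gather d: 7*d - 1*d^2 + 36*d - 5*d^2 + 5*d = -6*d^2 + 48*d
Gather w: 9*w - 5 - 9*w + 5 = 0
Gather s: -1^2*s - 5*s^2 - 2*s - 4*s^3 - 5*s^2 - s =-4*s^3 - 10*s^2 - 4*s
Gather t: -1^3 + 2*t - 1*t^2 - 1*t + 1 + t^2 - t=0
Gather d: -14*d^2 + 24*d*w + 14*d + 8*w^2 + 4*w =-14*d^2 + d*(24*w + 14) + 8*w^2 + 4*w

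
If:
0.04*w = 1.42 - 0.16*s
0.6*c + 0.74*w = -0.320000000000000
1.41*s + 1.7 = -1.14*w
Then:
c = 21.73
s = 13.39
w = -18.05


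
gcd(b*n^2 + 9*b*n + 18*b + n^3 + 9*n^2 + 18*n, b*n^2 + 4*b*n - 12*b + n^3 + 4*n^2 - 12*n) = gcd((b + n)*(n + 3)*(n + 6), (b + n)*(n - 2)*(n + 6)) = b*n + 6*b + n^2 + 6*n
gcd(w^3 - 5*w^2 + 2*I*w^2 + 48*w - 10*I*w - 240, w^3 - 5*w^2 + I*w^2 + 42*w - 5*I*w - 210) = w^2 + w*(-5 - 6*I) + 30*I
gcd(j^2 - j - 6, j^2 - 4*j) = 1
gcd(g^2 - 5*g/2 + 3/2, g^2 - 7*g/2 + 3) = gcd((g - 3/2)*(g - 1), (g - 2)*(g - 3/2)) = g - 3/2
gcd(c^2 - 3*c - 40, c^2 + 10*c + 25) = c + 5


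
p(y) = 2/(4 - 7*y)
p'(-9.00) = 0.00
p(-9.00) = 0.03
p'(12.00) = 0.00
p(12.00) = -0.02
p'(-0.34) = 0.34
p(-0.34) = 0.31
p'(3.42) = 0.04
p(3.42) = -0.10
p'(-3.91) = 0.01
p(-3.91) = 0.06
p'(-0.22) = 0.46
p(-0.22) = 0.36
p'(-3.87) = 0.01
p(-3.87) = 0.06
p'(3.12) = 0.04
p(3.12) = -0.11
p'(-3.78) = 0.02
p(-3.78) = 0.07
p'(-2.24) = 0.04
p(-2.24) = 0.10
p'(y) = 14/(4 - 7*y)^2 = 14/(7*y - 4)^2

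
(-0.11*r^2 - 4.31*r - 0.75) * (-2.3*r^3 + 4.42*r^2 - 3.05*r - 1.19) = 0.253*r^5 + 9.4268*r^4 - 16.9897*r^3 + 9.9614*r^2 + 7.4164*r + 0.8925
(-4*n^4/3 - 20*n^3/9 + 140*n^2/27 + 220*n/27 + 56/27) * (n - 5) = -4*n^5/3 + 40*n^4/9 + 440*n^3/27 - 160*n^2/9 - 116*n/3 - 280/27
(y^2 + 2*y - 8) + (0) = y^2 + 2*y - 8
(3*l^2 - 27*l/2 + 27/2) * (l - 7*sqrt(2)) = 3*l^3 - 21*sqrt(2)*l^2 - 27*l^2/2 + 27*l/2 + 189*sqrt(2)*l/2 - 189*sqrt(2)/2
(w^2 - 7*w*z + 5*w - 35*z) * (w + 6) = w^3 - 7*w^2*z + 11*w^2 - 77*w*z + 30*w - 210*z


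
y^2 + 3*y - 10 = (y - 2)*(y + 5)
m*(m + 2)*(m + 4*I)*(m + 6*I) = m^4 + 2*m^3 + 10*I*m^3 - 24*m^2 + 20*I*m^2 - 48*m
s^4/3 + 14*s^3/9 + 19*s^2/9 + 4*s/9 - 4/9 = (s/3 + 1/3)*(s - 1/3)*(s + 2)^2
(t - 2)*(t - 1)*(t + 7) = t^3 + 4*t^2 - 19*t + 14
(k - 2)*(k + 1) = k^2 - k - 2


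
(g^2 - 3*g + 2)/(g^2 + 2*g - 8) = (g - 1)/(g + 4)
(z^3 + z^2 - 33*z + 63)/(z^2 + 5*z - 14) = (z^2 - 6*z + 9)/(z - 2)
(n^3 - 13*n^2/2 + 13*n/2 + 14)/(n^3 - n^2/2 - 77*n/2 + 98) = (n + 1)/(n + 7)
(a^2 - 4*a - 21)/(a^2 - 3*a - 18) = (a - 7)/(a - 6)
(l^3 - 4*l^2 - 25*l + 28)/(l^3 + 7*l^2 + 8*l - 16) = (l - 7)/(l + 4)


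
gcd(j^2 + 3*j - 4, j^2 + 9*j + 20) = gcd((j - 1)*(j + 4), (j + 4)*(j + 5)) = j + 4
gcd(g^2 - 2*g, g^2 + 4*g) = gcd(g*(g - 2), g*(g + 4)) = g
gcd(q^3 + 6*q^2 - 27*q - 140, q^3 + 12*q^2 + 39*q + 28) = q^2 + 11*q + 28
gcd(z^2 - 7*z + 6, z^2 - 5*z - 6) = z - 6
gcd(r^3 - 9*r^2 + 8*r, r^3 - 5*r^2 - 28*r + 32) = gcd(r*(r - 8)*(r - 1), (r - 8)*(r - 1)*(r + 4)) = r^2 - 9*r + 8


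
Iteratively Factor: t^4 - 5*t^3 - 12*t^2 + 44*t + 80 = (t - 5)*(t^3 - 12*t - 16) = (t - 5)*(t - 4)*(t^2 + 4*t + 4) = (t - 5)*(t - 4)*(t + 2)*(t + 2)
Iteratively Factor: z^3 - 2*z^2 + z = (z - 1)*(z^2 - z) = (z - 1)^2*(z)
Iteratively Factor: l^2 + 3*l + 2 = (l + 2)*(l + 1)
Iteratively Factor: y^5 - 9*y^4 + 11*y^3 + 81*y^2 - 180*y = (y - 4)*(y^4 - 5*y^3 - 9*y^2 + 45*y) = (y - 4)*(y + 3)*(y^3 - 8*y^2 + 15*y) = (y - 5)*(y - 4)*(y + 3)*(y^2 - 3*y) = y*(y - 5)*(y - 4)*(y + 3)*(y - 3)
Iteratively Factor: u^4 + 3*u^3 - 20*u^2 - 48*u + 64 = (u - 1)*(u^3 + 4*u^2 - 16*u - 64) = (u - 1)*(u + 4)*(u^2 - 16) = (u - 1)*(u + 4)^2*(u - 4)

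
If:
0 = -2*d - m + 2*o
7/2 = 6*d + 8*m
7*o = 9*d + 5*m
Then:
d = -3/4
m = 1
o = -1/4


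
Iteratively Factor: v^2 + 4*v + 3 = (v + 1)*(v + 3)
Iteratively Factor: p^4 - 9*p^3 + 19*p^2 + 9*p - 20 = (p - 4)*(p^3 - 5*p^2 - p + 5) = (p - 5)*(p - 4)*(p^2 - 1) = (p - 5)*(p - 4)*(p - 1)*(p + 1)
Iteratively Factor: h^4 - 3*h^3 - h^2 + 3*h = (h - 3)*(h^3 - h) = (h - 3)*(h - 1)*(h^2 + h) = (h - 3)*(h - 1)*(h + 1)*(h)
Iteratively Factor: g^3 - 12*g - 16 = (g + 2)*(g^2 - 2*g - 8) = (g - 4)*(g + 2)*(g + 2)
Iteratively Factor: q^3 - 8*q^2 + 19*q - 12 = (q - 4)*(q^2 - 4*q + 3) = (q - 4)*(q - 1)*(q - 3)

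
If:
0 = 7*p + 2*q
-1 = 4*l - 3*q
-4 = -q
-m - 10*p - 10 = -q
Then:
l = 11/4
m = 38/7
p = -8/7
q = 4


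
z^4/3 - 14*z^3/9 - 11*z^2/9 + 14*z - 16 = (z/3 + 1)*(z - 3)*(z - 8/3)*(z - 2)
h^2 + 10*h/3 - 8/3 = (h - 2/3)*(h + 4)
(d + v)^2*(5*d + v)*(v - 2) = 5*d^3*v - 10*d^3 + 11*d^2*v^2 - 22*d^2*v + 7*d*v^3 - 14*d*v^2 + v^4 - 2*v^3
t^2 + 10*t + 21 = (t + 3)*(t + 7)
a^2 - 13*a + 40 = (a - 8)*(a - 5)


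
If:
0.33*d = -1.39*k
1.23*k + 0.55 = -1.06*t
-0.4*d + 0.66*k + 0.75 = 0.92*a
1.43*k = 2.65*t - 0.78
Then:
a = -0.40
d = 2.01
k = -0.48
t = 0.04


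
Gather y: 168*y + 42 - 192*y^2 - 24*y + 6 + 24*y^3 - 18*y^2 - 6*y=24*y^3 - 210*y^2 + 138*y + 48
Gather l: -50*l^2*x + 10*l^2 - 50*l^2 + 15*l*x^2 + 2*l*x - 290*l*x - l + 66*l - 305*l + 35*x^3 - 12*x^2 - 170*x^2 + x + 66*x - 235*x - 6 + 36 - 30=l^2*(-50*x - 40) + l*(15*x^2 - 288*x - 240) + 35*x^3 - 182*x^2 - 168*x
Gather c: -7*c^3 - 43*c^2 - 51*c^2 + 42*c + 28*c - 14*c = -7*c^3 - 94*c^2 + 56*c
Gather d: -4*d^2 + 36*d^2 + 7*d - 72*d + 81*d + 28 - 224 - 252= 32*d^2 + 16*d - 448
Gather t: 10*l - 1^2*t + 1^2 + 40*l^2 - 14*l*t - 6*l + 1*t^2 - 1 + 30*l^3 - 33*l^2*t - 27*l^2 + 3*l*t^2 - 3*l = 30*l^3 + 13*l^2 + l + t^2*(3*l + 1) + t*(-33*l^2 - 14*l - 1)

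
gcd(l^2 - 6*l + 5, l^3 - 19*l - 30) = l - 5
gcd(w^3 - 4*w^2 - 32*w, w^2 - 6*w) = w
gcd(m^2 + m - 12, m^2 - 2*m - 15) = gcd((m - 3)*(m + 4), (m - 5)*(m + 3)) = 1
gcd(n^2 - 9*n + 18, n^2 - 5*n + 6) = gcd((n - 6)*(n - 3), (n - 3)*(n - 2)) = n - 3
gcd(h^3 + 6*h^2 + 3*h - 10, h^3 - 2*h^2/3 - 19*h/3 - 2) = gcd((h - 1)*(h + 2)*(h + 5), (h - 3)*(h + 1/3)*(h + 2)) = h + 2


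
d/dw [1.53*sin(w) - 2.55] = 1.53*cos(w)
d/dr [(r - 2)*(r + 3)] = 2*r + 1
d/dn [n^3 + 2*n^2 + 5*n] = 3*n^2 + 4*n + 5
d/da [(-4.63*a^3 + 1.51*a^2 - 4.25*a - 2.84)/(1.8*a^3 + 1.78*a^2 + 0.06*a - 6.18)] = (-10.9594*a^4 + 14.7444*a^3 + 108.8318*a^2 - 8.5532*a + 26.4354)/(3.24*a^6 + 6.408*a^5 + 3.3844*a^4 - 22.0344*a^3 - 21.9972*a^2 - 0.7416*a + 38.1924)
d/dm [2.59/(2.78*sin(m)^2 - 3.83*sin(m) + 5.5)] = (9.9197 - 14.4004*sin(m))*cos(m)/(2.78*sin(m)^2 - 3.83*sin(m) + 5.5)^2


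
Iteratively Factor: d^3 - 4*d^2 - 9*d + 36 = (d - 4)*(d^2 - 9) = (d - 4)*(d - 3)*(d + 3)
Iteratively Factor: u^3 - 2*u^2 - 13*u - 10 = (u - 5)*(u^2 + 3*u + 2) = (u - 5)*(u + 2)*(u + 1)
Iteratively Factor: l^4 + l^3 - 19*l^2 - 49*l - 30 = (l - 5)*(l^3 + 6*l^2 + 11*l + 6) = (l - 5)*(l + 1)*(l^2 + 5*l + 6) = (l - 5)*(l + 1)*(l + 2)*(l + 3)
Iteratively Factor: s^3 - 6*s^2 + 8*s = (s - 4)*(s^2 - 2*s) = s*(s - 4)*(s - 2)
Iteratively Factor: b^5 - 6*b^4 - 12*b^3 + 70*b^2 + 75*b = (b - 5)*(b^4 - b^3 - 17*b^2 - 15*b) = (b - 5)*(b + 3)*(b^3 - 4*b^2 - 5*b) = (b - 5)*(b + 1)*(b + 3)*(b^2 - 5*b) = b*(b - 5)*(b + 1)*(b + 3)*(b - 5)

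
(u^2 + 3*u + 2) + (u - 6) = u^2 + 4*u - 4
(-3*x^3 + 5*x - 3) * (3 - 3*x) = 9*x^4 - 9*x^3 - 15*x^2 + 24*x - 9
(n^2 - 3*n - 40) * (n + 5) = n^3 + 2*n^2 - 55*n - 200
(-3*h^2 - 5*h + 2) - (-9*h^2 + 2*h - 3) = 6*h^2 - 7*h + 5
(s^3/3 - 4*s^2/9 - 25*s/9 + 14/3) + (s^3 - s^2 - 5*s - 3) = 4*s^3/3 - 13*s^2/9 - 70*s/9 + 5/3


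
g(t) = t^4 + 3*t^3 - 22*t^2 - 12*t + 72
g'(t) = 4*t^3 + 9*t^2 - 44*t - 12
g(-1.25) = 49.21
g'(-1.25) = 49.25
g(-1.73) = 20.34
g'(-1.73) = 70.35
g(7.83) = 3828.17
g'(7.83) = 2115.45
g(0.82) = 49.47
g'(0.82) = -39.82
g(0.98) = 42.86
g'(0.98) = -42.71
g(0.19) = 68.95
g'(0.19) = -20.01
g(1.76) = 8.68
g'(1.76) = -39.75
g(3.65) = 58.48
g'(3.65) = 141.81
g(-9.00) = 2772.00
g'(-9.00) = -1803.00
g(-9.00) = 2772.00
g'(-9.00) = -1803.00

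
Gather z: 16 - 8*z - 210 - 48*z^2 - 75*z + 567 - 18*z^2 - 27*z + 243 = -66*z^2 - 110*z + 616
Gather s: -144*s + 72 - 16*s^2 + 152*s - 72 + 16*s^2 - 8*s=0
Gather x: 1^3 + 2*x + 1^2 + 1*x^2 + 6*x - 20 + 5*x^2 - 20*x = 6*x^2 - 12*x - 18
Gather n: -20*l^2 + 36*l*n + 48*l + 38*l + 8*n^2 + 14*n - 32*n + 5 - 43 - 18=-20*l^2 + 86*l + 8*n^2 + n*(36*l - 18) - 56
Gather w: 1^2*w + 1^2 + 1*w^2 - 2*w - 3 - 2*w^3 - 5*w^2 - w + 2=-2*w^3 - 4*w^2 - 2*w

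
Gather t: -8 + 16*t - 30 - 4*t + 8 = 12*t - 30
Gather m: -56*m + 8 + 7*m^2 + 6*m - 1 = 7*m^2 - 50*m + 7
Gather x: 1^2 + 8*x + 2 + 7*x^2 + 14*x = 7*x^2 + 22*x + 3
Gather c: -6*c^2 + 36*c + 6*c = -6*c^2 + 42*c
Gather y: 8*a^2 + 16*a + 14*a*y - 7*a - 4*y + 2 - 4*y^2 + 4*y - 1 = 8*a^2 + 14*a*y + 9*a - 4*y^2 + 1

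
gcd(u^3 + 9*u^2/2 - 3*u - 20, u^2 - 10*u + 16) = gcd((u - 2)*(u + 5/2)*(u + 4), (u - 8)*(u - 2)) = u - 2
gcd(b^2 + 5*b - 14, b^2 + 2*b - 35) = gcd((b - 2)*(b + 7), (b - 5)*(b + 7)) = b + 7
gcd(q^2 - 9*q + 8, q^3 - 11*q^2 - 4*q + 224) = q - 8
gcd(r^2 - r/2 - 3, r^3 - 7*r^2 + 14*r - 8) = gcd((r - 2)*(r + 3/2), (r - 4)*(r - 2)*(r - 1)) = r - 2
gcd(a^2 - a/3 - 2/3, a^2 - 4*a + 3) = a - 1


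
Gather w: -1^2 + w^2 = w^2 - 1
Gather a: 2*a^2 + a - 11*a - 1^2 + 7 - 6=2*a^2 - 10*a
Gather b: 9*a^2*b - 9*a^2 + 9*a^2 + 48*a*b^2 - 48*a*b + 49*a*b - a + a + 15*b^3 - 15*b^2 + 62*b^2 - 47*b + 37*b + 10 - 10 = 15*b^3 + b^2*(48*a + 47) + b*(9*a^2 + a - 10)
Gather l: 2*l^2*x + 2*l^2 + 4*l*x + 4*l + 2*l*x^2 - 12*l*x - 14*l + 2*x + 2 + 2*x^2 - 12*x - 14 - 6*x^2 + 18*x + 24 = l^2*(2*x + 2) + l*(2*x^2 - 8*x - 10) - 4*x^2 + 8*x + 12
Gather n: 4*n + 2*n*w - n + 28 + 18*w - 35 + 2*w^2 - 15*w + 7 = n*(2*w + 3) + 2*w^2 + 3*w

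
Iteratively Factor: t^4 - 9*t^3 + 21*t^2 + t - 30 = (t + 1)*(t^3 - 10*t^2 + 31*t - 30) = (t - 2)*(t + 1)*(t^2 - 8*t + 15) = (t - 5)*(t - 2)*(t + 1)*(t - 3)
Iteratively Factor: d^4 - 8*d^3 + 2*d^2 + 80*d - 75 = (d + 3)*(d^3 - 11*d^2 + 35*d - 25) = (d - 5)*(d + 3)*(d^2 - 6*d + 5) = (d - 5)^2*(d + 3)*(d - 1)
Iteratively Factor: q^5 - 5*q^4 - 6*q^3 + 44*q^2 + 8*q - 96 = (q + 2)*(q^4 - 7*q^3 + 8*q^2 + 28*q - 48) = (q + 2)^2*(q^3 - 9*q^2 + 26*q - 24) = (q - 4)*(q + 2)^2*(q^2 - 5*q + 6) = (q - 4)*(q - 3)*(q + 2)^2*(q - 2)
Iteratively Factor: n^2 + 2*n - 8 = (n + 4)*(n - 2)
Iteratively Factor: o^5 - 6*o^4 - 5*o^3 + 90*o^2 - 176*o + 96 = (o - 1)*(o^4 - 5*o^3 - 10*o^2 + 80*o - 96) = (o - 4)*(o - 1)*(o^3 - o^2 - 14*o + 24) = (o - 4)*(o - 2)*(o - 1)*(o^2 + o - 12) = (o - 4)*(o - 3)*(o - 2)*(o - 1)*(o + 4)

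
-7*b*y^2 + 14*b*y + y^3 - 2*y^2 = y*(-7*b + y)*(y - 2)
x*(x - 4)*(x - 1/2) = x^3 - 9*x^2/2 + 2*x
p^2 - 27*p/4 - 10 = (p - 8)*(p + 5/4)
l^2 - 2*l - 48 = (l - 8)*(l + 6)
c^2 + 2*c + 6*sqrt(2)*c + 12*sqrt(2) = (c + 2)*(c + 6*sqrt(2))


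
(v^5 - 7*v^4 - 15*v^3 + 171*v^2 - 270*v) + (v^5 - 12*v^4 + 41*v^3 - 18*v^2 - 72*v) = 2*v^5 - 19*v^4 + 26*v^3 + 153*v^2 - 342*v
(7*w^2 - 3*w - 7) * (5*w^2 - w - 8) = 35*w^4 - 22*w^3 - 88*w^2 + 31*w + 56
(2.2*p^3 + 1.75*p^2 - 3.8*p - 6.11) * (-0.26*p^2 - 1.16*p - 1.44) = -0.572*p^5 - 3.007*p^4 - 4.21*p^3 + 3.4766*p^2 + 12.5596*p + 8.7984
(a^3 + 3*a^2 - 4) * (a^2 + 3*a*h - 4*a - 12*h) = a^5 + 3*a^4*h - a^4 - 3*a^3*h - 12*a^3 - 36*a^2*h - 4*a^2 - 12*a*h + 16*a + 48*h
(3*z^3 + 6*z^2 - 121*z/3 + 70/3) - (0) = 3*z^3 + 6*z^2 - 121*z/3 + 70/3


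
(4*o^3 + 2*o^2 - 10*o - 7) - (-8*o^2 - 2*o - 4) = 4*o^3 + 10*o^2 - 8*o - 3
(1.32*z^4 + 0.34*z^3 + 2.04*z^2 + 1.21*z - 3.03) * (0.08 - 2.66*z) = -3.5112*z^5 - 0.7988*z^4 - 5.3992*z^3 - 3.0554*z^2 + 8.1566*z - 0.2424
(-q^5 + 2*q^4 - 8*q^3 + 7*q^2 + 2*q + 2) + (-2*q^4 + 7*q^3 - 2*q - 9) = -q^5 - q^3 + 7*q^2 - 7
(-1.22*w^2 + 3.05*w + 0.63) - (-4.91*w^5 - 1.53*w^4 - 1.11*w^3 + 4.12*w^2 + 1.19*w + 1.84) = 4.91*w^5 + 1.53*w^4 + 1.11*w^3 - 5.34*w^2 + 1.86*w - 1.21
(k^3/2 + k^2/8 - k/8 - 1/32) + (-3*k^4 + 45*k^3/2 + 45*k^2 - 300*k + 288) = -3*k^4 + 23*k^3 + 361*k^2/8 - 2401*k/8 + 9215/32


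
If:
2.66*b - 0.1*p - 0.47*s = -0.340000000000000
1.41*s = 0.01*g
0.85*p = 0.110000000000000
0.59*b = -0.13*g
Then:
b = -0.12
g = 0.55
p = 0.13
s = 0.00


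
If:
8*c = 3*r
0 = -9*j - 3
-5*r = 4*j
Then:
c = 1/10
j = -1/3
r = 4/15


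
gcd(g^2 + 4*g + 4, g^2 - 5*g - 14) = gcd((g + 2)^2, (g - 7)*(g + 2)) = g + 2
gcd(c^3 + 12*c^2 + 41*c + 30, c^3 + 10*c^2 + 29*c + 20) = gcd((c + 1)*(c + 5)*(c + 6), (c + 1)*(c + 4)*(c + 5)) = c^2 + 6*c + 5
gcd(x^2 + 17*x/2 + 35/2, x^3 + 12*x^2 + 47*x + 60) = x + 5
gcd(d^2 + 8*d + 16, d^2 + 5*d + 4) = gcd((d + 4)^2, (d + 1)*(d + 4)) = d + 4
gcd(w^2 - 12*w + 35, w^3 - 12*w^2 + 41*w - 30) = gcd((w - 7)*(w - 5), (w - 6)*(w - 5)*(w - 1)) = w - 5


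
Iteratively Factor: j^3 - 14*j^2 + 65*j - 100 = (j - 4)*(j^2 - 10*j + 25) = (j - 5)*(j - 4)*(j - 5)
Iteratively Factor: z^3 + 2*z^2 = (z + 2)*(z^2) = z*(z + 2)*(z)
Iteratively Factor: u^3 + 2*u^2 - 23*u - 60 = (u + 3)*(u^2 - u - 20) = (u - 5)*(u + 3)*(u + 4)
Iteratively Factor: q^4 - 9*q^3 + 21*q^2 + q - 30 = (q - 3)*(q^3 - 6*q^2 + 3*q + 10) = (q - 5)*(q - 3)*(q^2 - q - 2) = (q - 5)*(q - 3)*(q - 2)*(q + 1)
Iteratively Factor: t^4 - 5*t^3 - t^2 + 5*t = (t + 1)*(t^3 - 6*t^2 + 5*t) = (t - 5)*(t + 1)*(t^2 - t) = t*(t - 5)*(t + 1)*(t - 1)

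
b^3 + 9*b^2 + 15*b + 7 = (b + 1)^2*(b + 7)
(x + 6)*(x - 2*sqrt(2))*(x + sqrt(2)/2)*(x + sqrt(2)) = x^4 - sqrt(2)*x^3/2 + 6*x^3 - 5*x^2 - 3*sqrt(2)*x^2 - 30*x - 2*sqrt(2)*x - 12*sqrt(2)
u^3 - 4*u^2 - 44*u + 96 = (u - 8)*(u - 2)*(u + 6)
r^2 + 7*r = r*(r + 7)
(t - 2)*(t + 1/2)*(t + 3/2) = t^3 - 13*t/4 - 3/2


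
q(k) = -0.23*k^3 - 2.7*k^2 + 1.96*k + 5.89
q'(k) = -0.69*k^2 - 5.4*k + 1.96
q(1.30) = 3.37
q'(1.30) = -6.23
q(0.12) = 6.09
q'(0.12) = 1.30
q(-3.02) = -18.32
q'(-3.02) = 11.97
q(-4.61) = -37.99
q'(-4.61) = 12.19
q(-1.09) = 0.84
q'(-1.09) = 7.03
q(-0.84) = 2.47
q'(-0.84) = 6.01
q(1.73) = 0.01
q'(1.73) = -9.45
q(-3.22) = -20.74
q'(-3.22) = 12.19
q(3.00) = -18.74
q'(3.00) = -20.45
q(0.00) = 5.89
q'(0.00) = 1.96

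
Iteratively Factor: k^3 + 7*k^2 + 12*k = (k + 3)*(k^2 + 4*k) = k*(k + 3)*(k + 4)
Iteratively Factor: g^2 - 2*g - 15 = (g - 5)*(g + 3)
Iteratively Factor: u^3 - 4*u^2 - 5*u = (u + 1)*(u^2 - 5*u) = u*(u + 1)*(u - 5)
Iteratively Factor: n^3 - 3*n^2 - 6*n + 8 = (n - 4)*(n^2 + n - 2) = (n - 4)*(n - 1)*(n + 2)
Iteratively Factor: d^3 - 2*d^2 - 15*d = (d + 3)*(d^2 - 5*d) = (d - 5)*(d + 3)*(d)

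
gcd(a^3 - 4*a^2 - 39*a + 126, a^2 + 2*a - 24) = a + 6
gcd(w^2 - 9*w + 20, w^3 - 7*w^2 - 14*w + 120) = w - 5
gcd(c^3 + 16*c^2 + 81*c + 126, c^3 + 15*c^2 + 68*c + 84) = c^2 + 13*c + 42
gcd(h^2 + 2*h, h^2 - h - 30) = 1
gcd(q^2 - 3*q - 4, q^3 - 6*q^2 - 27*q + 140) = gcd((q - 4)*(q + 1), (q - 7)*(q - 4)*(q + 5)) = q - 4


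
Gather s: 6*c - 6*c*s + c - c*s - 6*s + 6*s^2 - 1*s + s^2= 7*c + 7*s^2 + s*(-7*c - 7)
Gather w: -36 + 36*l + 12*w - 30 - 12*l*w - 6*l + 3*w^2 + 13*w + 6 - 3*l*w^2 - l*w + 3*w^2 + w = 30*l + w^2*(6 - 3*l) + w*(26 - 13*l) - 60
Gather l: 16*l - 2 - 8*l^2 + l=-8*l^2 + 17*l - 2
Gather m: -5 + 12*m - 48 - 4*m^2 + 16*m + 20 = -4*m^2 + 28*m - 33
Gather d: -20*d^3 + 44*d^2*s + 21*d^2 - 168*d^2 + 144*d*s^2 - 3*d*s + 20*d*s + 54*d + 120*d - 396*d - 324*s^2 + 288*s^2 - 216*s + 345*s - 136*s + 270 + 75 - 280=-20*d^3 + d^2*(44*s - 147) + d*(144*s^2 + 17*s - 222) - 36*s^2 - 7*s + 65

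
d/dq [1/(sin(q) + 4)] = -cos(q)/(sin(q) + 4)^2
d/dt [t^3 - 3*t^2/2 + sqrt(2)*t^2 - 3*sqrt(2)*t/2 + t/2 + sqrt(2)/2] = 3*t^2 - 3*t + 2*sqrt(2)*t - 3*sqrt(2)/2 + 1/2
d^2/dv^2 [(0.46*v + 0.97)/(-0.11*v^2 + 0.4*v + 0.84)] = ((0.22*v - 0.4)*(0.44*v - 0.8)*(0.46*v + 0.97) + (0.3036*v - 0.1546)*(-0.11*v^2 + 0.4*v + 0.84))/(-0.11*v^2 + 0.4*v + 0.84)^3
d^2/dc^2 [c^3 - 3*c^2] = 6*c - 6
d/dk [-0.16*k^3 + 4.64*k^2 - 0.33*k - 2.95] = -0.48*k^2 + 9.28*k - 0.33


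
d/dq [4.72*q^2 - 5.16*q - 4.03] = 9.44*q - 5.16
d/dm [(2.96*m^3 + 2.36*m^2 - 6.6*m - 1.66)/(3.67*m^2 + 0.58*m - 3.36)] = (10.8632*m^4 + 3.4336*m^3 - 4.246*m^2 - 3.6748*m + 23.1388)/(13.4689*m^4 + 4.2572*m^3 - 24.326*m^2 - 3.8976*m + 11.2896)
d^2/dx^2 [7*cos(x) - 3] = -7*cos(x)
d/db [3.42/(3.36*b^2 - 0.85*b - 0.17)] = (2.907 - 22.9824*b)/(-3.36*b^2 + 0.85*b + 0.17)^2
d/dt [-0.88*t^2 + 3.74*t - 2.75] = 3.74 - 1.76*t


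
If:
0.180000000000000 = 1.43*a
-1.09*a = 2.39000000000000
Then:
No Solution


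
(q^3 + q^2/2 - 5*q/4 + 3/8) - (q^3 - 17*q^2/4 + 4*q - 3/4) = 19*q^2/4 - 21*q/4 + 9/8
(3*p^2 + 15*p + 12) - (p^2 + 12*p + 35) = 2*p^2 + 3*p - 23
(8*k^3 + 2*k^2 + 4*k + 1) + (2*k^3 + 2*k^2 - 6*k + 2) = 10*k^3 + 4*k^2 - 2*k + 3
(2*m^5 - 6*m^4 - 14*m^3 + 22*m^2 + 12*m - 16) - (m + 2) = 2*m^5 - 6*m^4 - 14*m^3 + 22*m^2 + 11*m - 18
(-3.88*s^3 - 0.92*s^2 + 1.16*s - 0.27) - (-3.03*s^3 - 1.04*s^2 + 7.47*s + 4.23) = -0.85*s^3 + 0.12*s^2 - 6.31*s - 4.5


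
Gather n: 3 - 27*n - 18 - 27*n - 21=-54*n - 36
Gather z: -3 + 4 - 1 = 0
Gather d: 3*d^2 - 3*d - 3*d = 3*d^2 - 6*d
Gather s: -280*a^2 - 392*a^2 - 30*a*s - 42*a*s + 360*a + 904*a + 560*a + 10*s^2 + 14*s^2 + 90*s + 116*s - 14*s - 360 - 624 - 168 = -672*a^2 + 1824*a + 24*s^2 + s*(192 - 72*a) - 1152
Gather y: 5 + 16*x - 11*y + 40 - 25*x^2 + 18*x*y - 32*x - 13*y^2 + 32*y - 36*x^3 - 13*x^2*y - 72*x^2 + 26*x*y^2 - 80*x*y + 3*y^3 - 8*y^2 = -36*x^3 - 97*x^2 - 16*x + 3*y^3 + y^2*(26*x - 21) + y*(-13*x^2 - 62*x + 21) + 45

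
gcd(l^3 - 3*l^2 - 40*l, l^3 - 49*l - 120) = l^2 - 3*l - 40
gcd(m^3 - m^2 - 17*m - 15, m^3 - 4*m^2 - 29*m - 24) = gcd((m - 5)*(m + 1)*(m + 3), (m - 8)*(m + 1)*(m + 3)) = m^2 + 4*m + 3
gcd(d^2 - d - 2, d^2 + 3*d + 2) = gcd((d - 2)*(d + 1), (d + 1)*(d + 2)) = d + 1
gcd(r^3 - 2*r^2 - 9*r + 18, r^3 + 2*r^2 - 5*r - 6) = r^2 + r - 6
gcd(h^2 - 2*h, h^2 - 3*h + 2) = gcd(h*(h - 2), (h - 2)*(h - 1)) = h - 2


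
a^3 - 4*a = a*(a - 2)*(a + 2)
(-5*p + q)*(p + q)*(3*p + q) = -15*p^3 - 17*p^2*q - p*q^2 + q^3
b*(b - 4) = b^2 - 4*b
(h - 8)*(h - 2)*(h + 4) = h^3 - 6*h^2 - 24*h + 64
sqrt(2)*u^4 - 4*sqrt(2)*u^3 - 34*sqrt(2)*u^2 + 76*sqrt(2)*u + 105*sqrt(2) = (u - 7)*(u - 3)*(u + 5)*(sqrt(2)*u + sqrt(2))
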